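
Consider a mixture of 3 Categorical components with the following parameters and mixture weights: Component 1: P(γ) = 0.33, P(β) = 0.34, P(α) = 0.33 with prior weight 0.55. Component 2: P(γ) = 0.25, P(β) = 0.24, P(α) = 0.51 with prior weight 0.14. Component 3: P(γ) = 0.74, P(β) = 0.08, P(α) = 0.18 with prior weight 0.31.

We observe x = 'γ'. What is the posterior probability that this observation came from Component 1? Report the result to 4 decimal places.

0.4070

P(component k | x) = π_k·f_k(x) / marginal(x), where marginal(x) = Σ_j π_j·f_j(x).
Categorical probabilities:
  p_1 = 0.33
  p_2 = 0.25
  p_3 = 0.74
Unnormalised posteriors:
  π_1·p_1 = 0.55 × 0.33 = 0.1815
  π_2·p_2 = 0.14 × 0.25 = 0.035
  π_3·p_3 = 0.31 × 0.74 = 0.2294
Denominator: 0.1815 + 0.035 + 0.2294 = 0.4459
P(Component 1 | data) ≈ 0.4070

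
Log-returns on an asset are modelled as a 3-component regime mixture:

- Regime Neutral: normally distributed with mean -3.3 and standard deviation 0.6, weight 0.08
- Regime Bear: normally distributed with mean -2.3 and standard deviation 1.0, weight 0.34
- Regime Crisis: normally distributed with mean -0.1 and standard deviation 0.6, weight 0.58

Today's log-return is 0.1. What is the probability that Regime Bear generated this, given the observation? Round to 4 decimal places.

By Bayes' theorem, P(k | x) = w_k f_k(x) / Σ_j w_j f_j(x).
Component likelihoods at x = 0.1:
  p_Neutral = (1/(0.6·√(2π)))·exp(−(0.1−-3.3)²/(2·0.6²)) = 0.664904·exp(-16.05556) = 7.07815e-08
  p_Bear = (1/(1.0·√(2π)))·exp(−(0.1−-2.3)²/(2·1.0²)) = 0.398942·exp(-2.88000) = 0.0223945
  p_Crisis = (1/(0.6·√(2π)))·exp(−(0.1−-0.1)²/(2·0.6²)) = 0.664904·exp(-0.05556) = 0.628972
Weight by the priors:
  w_Neutral·p_Neutral = 0.08 × 7.07815e-08 = 5.66252e-09
  w_Bear·p_Bear = 0.34 × 0.0223945 = 0.00761414
  w_Crisis·p_Crisis = 0.58 × 0.628972 = 0.364804
Marginal: 5.66252e-09 + 0.00761414 + 0.364804 = 0.372418
So the posterior for Regime Bear is 0.00761414 / 0.372418 ≈ 0.0204.

0.0204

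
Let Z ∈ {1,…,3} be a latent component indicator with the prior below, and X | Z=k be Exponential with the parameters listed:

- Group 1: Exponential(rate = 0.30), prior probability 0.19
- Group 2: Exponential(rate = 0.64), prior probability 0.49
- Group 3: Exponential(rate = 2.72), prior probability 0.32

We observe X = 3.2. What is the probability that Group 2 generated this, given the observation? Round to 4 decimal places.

Posterior ∝ prior × likelihood, so P(k | x) ∝ π_k f_k(x); normalise over all components.
Component likelihoods at x = 3.2:
  p_1 = 0.114868
  p_2 = 0.0825553
  p_3 = 0.000451305
Prior × likelihood for each component:
  π_1·p_1 = 0.19 × 0.114868 = 0.0218249
  π_2·p_2 = 0.49 × 0.0825553 = 0.0404521
  π_3·p_3 = 0.32 × 0.000451305 = 0.000144417
Denominator: 0.0218249 + 0.0404521 + 0.000144417 = 0.0624214
So the posterior for Group 2 is 0.0404521 / 0.0624214 ≈ 0.6480.

0.6480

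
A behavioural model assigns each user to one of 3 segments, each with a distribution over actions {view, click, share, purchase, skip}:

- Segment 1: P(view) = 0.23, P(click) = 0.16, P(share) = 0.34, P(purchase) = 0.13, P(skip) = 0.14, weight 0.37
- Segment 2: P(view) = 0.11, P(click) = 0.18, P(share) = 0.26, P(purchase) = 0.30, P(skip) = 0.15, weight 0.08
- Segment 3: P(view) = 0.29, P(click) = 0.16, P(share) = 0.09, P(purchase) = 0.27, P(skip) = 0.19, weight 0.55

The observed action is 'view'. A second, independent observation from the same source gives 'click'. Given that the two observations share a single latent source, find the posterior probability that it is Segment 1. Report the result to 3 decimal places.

P(component k | x) = P(Z=k)·f_k(x) / marginal(x), where marginal(x) = Σ_j P(Z=j)·f_j(x).
Since both observations come from the same component, the likelihood for component k is f_k(x₁)·f_k(x₂).
  L_1 = [P(view | comp) = 0.23] × [0.16] = 0.0368
  L_2 = [P(view | comp) = 0.11] × [0.18] = 0.0198
  L_3 = [P(view | comp) = 0.29] × [0.16] = 0.0464
Multiply by the mixture weights:
  P(Z=1)·L_1 = 0.37 × 0.0368 = 0.013616
  P(Z=2)·L_2 = 0.08 × 0.0198 = 0.001584
  P(Z=3)·L_3 = 0.55 × 0.0464 = 0.02552
Normaliser: 0.013616 + 0.001584 + 0.02552 = 0.04072
P(Segment 1 | x) ≈ 0.334

0.334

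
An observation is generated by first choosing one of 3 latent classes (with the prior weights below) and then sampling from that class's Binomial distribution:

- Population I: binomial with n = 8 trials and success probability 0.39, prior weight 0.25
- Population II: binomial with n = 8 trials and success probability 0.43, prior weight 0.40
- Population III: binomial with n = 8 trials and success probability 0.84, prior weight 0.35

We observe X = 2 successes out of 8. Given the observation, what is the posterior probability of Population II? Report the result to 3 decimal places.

0.564

The responsibility of component k is w_k f_k(x) divided by Σ_j w_j f_j(x).
Binomial probabilities:
  L_I = C(8,2)·0.39^2·0.61^6 = 28·0.1521·0.0515204 = 0.219415
  L_II = C(8,2)·0.43^2·0.57^6 = 28·0.1849·0.0342964 = 0.17756
  L_III = C(8,2)·0.84^2·0.16^6 = 28·0.7056·1.67772e-05 = 0.000331464
Prior × likelihood for each component:
  w_I·L_I = 0.25 × 0.219415 = 0.0548537
  w_II·L_II = 0.40 × 0.17756 = 0.0710238
  w_III·L_III = 0.35 × 0.000331464 = 0.000116012
Marginal: 0.0548537 + 0.0710238 + 0.000116012 = 0.125994
P(Population II | the observation) ≈ 0.564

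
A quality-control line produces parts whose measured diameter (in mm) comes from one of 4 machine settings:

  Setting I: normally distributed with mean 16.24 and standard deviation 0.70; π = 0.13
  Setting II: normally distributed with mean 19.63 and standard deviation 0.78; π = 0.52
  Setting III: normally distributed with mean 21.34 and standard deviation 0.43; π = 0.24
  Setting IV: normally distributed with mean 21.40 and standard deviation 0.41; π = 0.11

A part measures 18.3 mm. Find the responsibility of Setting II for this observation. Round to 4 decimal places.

The responsibility of component k is w_k f_k(x) divided by Σ_j w_j f_j(x).
Normal densities:
  L_I = (1/(0.70·√(2π)))·exp(−(18.3−16.24)²/(2·0.70²)) = 0.569918·exp(-4.33020) = 0.00750288
  L_II = (1/(0.78·√(2π)))·exp(−(18.3−19.63)²/(2·0.78²)) = 0.511464·exp(-1.45373) = 0.119528
  L_III = (1/(0.43·√(2π)))·exp(−(18.3−21.34)²/(2·0.43²)) = 0.927773·exp(-24.99081) = 1.30039e-11
  L_IV = (1/(0.41·√(2π)))·exp(−(18.3−21.40)²/(2·0.41²)) = 0.973030·exp(-28.58418) = 3.75125e-13
Prior × likelihood for each component:
  w_I·L_I = 0.13 × 0.00750288 = 0.000975375
  w_II·L_II = 0.52 × 0.119528 = 0.0621543
  w_III·L_III = 0.24 × 1.30039e-11 = 3.12093e-12
  w_IV·L_IV = 0.11 × 3.75125e-13 = 4.12638e-14
Normaliser: 0.000975375 + 0.0621543 + 3.12093e-12 + 4.12638e-14 = 0.0631297
P(Setting II | data) ≈ 0.9845

0.9845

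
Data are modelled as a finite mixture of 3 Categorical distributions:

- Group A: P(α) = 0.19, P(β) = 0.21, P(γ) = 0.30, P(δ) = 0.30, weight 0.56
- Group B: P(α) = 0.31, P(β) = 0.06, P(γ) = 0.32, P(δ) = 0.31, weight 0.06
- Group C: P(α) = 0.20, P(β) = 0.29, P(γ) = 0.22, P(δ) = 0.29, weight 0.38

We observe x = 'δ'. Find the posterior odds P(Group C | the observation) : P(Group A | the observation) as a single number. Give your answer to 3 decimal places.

0.656

The posterior odds equal the prior odds times the likelihood ratio: (P(Z=i)/P(Z=j))·(f_i(x)/f_j(x)).
Component likelihoods at x = 'δ':
  L_A = 0.3
  L_B = 0.31
  L_C = 0.29
0.1102 / 0.168 ≈ 0.656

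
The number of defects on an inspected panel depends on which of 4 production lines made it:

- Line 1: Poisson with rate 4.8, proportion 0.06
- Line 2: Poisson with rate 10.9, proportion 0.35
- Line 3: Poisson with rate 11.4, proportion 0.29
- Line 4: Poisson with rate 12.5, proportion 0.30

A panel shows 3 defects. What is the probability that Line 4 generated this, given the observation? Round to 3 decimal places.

P(component k | x) = w_k·f_k(x) / marginal(x), where marginal(x) = Σ_j w_j·f_j(x).
Component likelihoods at x = 3 defects:
  p_1 = 0.151691
  p_2 = 0.00398399
  p_3 = 0.00276443
  p_4 = 0.0012131
Multiply by the mixture weights:
  w_1·p_1 = 0.06 × 0.151691 = 0.00910144
  w_2·p_2 = 0.35 × 0.00398399 = 0.0013944
  w_3·p_3 = 0.29 × 0.00276443 = 0.000801686
  w_4·p_4 = 0.30 × 0.0012131 = 0.000363931
Normaliser: 0.00910144 + 0.0013944 + 0.000801686 + 0.000363931 = 0.0116615
P(Line 4 | x) = 0.000363931 / 0.0116615 ≈ 0.031

0.031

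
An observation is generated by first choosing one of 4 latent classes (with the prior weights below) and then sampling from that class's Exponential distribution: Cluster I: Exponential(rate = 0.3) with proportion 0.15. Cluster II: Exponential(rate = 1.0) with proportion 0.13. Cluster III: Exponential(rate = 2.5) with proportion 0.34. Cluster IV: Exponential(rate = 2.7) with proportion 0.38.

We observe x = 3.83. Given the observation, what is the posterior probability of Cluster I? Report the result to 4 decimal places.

0.8303

P(component k | x) = w_k·f_k(x) / marginal(x), where marginal(x) = Σ_j w_j·f_j(x).
Exponential densities:
  f_I = 0.3·e^(−0.3·3.83) = 0.3·e^(−1.1490) = 0.0950861
  f_II = 1.0·e^(−1.0·3.83) = 1.0·e^(−3.8300) = 0.0217096
  f_III = 2.5·e^(−2.5·3.83) = 2.5·e^(−9.5750) = 0.000173608
  f_IV = 2.7·e^(−2.7·3.83) = 2.7·e^(−10.3410) = 8.71615e-05
Prior × likelihood for each component:
  w_I·f_I = 0.15 × 0.0950861 = 0.0142629
  w_II·f_II = 0.13 × 0.0217096 = 0.00282225
  w_III·f_III = 0.34 × 0.000173608 = 5.90268e-05
  w_IV·f_IV = 0.38 × 8.71615e-05 = 3.31214e-05
Normaliser: 0.0142629 + 0.00282225 + 5.90268e-05 + 3.31214e-05 = 0.0171773
So the posterior for Cluster I is 0.0142629 / 0.0171773 ≈ 0.8303.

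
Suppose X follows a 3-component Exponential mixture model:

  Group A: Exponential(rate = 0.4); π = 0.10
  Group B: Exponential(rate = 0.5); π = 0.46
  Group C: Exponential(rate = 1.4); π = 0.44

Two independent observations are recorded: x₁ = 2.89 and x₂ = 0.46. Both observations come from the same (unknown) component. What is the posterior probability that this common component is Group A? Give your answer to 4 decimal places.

0.1245

Posterior ∝ prior × likelihood, so P(k | x) ∝ π_k f_k(x); normalise over all components.
Since both observations come from the same component, the likelihood for component k is f_k(x₁)·f_k(x₂).
  p_A = [0.4·e^(−0.4·2.89) = 0.4·e^(−1.1560) = 0.125897] × [0.332774] = 0.0418953
  p_B = [0.5·e^(−0.5·2.89) = 0.5·e^(−1.4450) = 0.117873] × [0.397267] = 0.046827
  p_C = [1.4·e^(−1.4·2.89) = 1.4·e^(−4.0460) = 0.0244891] × [0.735262] = 0.0180059
Multiply by the mixture weights:
  π_A·p_A = 0.10 × 0.0418953 = 0.00418953
  π_B·p_B = 0.46 × 0.046827 = 0.0215404
  π_C·p_C = 0.44 × 0.0180059 = 0.0079226
Marginal: 0.00418953 + 0.0215404 + 0.0079226 = 0.0336526
Responsibility of Group A: 0.00418953 / 0.0336526 ≈ 0.1245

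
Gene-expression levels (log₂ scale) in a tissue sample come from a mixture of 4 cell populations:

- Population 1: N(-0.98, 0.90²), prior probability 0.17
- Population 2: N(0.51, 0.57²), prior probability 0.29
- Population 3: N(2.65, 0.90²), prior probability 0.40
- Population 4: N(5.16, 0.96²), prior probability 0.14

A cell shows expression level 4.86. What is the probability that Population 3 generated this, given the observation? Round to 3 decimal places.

P(component k | x) = P(Z=k)·f_k(x) / marginal(x), where marginal(x) = Σ_j P(Z=j)·f_j(x).
Normal densities:
  L_1 = (1/(0.90·√(2π)))·exp(−(4.86−-0.98)²/(2·0.90²)) = 0.443269·exp(-21.05284) = 3.18813e-10
  L_2 = (1/(0.57·√(2π)))·exp(−(4.86−0.51)²/(2·0.57²)) = 0.699899·exp(-29.12050) = 1.5782e-13
  L_3 = (1/(0.90·√(2π)))·exp(−(4.86−2.65)²/(2·0.90²)) = 0.443269·exp(-3.01488) = 0.0217432
  L_4 = (1/(0.96·√(2π)))·exp(−(4.86−5.16)²/(2·0.96²)) = 0.415565·exp(-0.04883) = 0.395761
Unnormalised posteriors:
  P(Z=1)·L_1 = 0.17 × 3.18813e-10 = 5.41981e-11
  P(Z=2)·L_2 = 0.29 × 1.5782e-13 = 4.57679e-14
  P(Z=3)·L_3 = 0.40 × 0.0217432 = 0.00869728
  P(Z=4)·L_4 = 0.14 × 0.395761 = 0.0554065
Denominator: 5.41981e-11 + 4.57679e-14 + 0.00869728 + 0.0554065 = 0.0641038
P(Population 3 | data) ≈ 0.136

0.136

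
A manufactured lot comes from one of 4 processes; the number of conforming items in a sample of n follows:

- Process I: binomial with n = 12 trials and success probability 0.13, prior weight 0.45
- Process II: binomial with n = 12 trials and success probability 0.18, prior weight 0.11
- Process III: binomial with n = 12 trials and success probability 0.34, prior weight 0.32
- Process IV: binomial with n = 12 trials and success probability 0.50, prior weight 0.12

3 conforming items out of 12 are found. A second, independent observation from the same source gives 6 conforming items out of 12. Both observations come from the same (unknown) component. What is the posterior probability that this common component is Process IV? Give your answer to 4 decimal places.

Apply Bayes' rule: the posterior for each component is proportional to its prior times its likelihood at x.
Since both observations come from the same component, the likelihood for component k is f_k(x₁)·f_k(x₂).
  p_I = [0.138015] × [0.00193396] = 0.000266915
  p_II = [0.215063] × [0.00955411] = 0.00205473
  p_III = [0.205473] × [0.11798] = 0.0242417
  p_IV = [0.0537109] × [0.225586] = 0.0121164
Unnormalised posteriors:
  P(Z=I)·p_I = 0.45 × 0.000266915 = 0.000120112
  P(Z=II)·p_II = 0.11 × 0.00205473 = 0.00022602
  P(Z=III)·p_III = 0.32 × 0.0242417 = 0.00775736
  P(Z=IV)·p_IV = 0.12 × 0.0121164 = 0.00145397
Normaliser: 0.000120112 + 0.00022602 + 0.00775736 + 0.00145397 = 0.00955746
P(Process IV | data) = 0.00145397 / 0.00955746 ≈ 0.1521

0.1521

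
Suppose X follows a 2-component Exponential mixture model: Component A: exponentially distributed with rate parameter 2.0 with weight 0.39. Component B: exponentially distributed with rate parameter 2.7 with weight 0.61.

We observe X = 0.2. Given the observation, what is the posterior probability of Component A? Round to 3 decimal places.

0.353

Apply Bayes' rule: the posterior for each component is proportional to its prior times its likelihood at x.
Evaluate each component's likelihood at the observed value:
  p_A = 1.34064
  p_B = 1.57342
Multiply by the mixture weights:
  π_A·p_A = 0.39 × 1.34064 = 0.52285
  π_B·p_B = 0.61 × 1.57342 = 0.959786
Denominator: 0.52285 + 0.959786 = 1.48264
P(Component A | 0.2) ≈ 0.353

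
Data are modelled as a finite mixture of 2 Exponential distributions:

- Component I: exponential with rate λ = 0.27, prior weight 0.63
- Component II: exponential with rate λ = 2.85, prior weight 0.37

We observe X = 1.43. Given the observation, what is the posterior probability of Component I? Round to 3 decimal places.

0.866

By Bayes' theorem, P(k | x) = P(Z=k) f_k(x) / Σ_j P(Z=j) f_j(x).
Component likelihoods at x = 1.43:
  L_I = 0.18352
  L_II = 0.0484036
Weight by the priors:
  P(Z=I)·L_I = 0.63 × 0.18352 = 0.115617
  P(Z=II)·L_II = 0.37 × 0.0484036 = 0.0179093
Evidence: 0.115617 + 0.0179093 = 0.133527
P(Component I | the observation) = 0.115617 / 0.133527 ≈ 0.866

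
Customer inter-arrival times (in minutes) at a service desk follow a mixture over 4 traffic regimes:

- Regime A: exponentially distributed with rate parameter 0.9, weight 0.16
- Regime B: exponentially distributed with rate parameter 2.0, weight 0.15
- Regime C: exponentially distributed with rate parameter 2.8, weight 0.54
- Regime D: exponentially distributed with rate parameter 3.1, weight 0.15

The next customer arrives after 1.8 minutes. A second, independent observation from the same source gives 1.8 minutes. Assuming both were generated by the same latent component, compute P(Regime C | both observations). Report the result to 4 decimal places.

By Bayes' theorem, P(k | x) = π_k f_k(x) / Σ_j π_j f_j(x).
Since both observations come from the same component, the likelihood for component k is f_k(x₁)·f_k(x₂).
  f_A = [0.9·e^(−0.9·1.8) = 0.9·e^(−1.6200) = 0.178109] × [0.178109] = 0.0317228
  f_B = [2.0·e^(−2.0·1.8) = 2.0·e^(−3.6000) = 0.0546474] × [0.0546474] = 0.00298634
  f_C = [2.8·e^(−2.8·1.8) = 2.8·e^(−5.0400) = 0.0181265] × [0.0181265] = 0.00032857
  f_D = [3.1·e^(−3.1·1.8) = 3.1·e^(−5.5800) = 0.011695] × [0.011695] = 0.000136772
Prior × likelihood for each component:
  π_A·f_A = 0.16 × 0.0317228 = 0.00507564
  π_B·f_B = 0.15 × 0.00298634 = 0.000447951
  π_C·f_C = 0.54 × 0.00032857 = 0.000177428
  π_D·f_D = 0.15 × 0.000136772 = 2.05158e-05
Normaliser: 0.00507564 + 0.000447951 + 0.000177428 + 2.05158e-05 = 0.00572154
Responsibility of Regime C: 0.000177428 / 0.00572154 ≈ 0.0310

0.0310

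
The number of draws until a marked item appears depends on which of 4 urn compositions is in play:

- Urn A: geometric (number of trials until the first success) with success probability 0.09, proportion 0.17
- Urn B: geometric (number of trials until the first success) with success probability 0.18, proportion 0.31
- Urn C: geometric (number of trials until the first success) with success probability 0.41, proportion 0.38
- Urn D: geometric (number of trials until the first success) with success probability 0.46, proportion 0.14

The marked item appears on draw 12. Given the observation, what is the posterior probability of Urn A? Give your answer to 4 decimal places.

0.4425

By Bayes' theorem, P(k | x) = P(Z=k) f_k(x) / Σ_j P(Z=j) f_j(x).
Component likelihoods at x = 12:
  f_A = 0.0318932
  f_B = 0.0202873
  f_C = 0.00123639
  f_D = 0.000523708
Multiply by the mixture weights:
  P(Z=A)·f_A = 0.17 × 0.0318932 = 0.00542184
  P(Z=B)·f_B = 0.31 × 0.0202873 = 0.00628907
  P(Z=C)·f_C = 0.38 × 0.00123639 = 0.000469829
  P(Z=D)·f_D = 0.14 × 0.000523708 = 7.33191e-05
Sum: 0.00542184 + 0.00628907 + 0.000469829 + 7.33191e-05 = 0.0122541
So the posterior for Urn A is 0.00542184 / 0.0122541 ≈ 0.4425.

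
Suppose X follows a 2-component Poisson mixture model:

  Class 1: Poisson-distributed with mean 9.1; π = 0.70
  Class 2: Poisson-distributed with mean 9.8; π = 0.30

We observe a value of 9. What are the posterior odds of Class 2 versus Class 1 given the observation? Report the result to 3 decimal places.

Since P(k|x) ∝ P(Z=k) f_k(x), the posterior odds are P(Z=i) f_i(x) / (P(Z=j) f_j(x)).
Poisson probabilities:
  f_1 = e^(−9.1)·9.1^9/9! = 0.131683
  f_2 = e^(−9.8)·9.8^9/9! = 0.127405
Odds = (0.30/0.70) × (0.127405/0.131683) = 0.428571 × 0.967511 ≈ 0.415

0.415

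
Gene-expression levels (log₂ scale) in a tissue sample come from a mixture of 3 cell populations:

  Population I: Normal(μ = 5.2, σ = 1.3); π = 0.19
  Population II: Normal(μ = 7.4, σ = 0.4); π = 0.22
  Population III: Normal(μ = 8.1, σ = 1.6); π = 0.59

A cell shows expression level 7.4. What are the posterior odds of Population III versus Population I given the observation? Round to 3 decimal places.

Posterior odds = (π_i f_i(x)) / (π_j f_j(x)); the normalising sum cancels.
Normal densities:
  p_I = (1/(1.3·√(2π)))·exp(−(7.4−5.2)²/(2·1.3²)) = 0.306879·exp(-1.43195) = 0.0732955
  p_II = (1/(0.4·√(2π)))·exp(−(7.4−7.4)²/(2·0.4²)) = 0.997356·exp(-0.00000) = 0.997356
  p_III = (1/(1.6·√(2π)))·exp(−(7.4−8.1)²/(2·1.6²)) = 0.249339·exp(-0.09570) = 0.226583
Odds = (0.59/0.19) × (0.226583/0.0732955) = 3.10526 × 3.09136 ≈ 9.599

9.599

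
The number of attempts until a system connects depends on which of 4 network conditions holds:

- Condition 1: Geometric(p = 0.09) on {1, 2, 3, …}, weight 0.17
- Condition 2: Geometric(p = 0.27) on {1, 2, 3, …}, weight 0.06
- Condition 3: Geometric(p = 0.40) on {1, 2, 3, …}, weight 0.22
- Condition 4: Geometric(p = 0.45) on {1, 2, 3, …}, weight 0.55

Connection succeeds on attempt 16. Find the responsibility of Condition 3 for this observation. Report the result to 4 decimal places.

0.0105

Posterior ∝ prior × likelihood, so P(k | x) ∝ w_k f_k(x); normalise over all components.
Geometric probabilities:
  L_1 = 0.09·(1−0.09)^15 = 0.09·0.243008 = 0.0218707
  L_2 = 0.27·(1−0.27)^15 = 0.27·0.00890929 = 0.00240551
  L_3 = 0.40·(1−0.40)^15 = 0.40·0.000470185 = 0.000188074
  L_4 = 0.45·(1−0.45)^15 = 0.45·0.000127479 = 5.73658e-05
Weight by the priors:
  w_1·L_1 = 0.17 × 0.0218707 = 0.00371803
  w_2·L_2 = 0.06 × 0.00240551 = 0.00014433
  w_3·L_3 = 0.22 × 0.000188074 = 4.13763e-05
  w_4·L_4 = 0.55 × 5.73658e-05 = 3.15512e-05
Evidence: 0.00371803 + 0.00014433 + 4.13763e-05 + 3.15512e-05 = 0.00393528
So the posterior for Condition 3 is 4.13763e-05 / 0.00393528 ≈ 0.0105.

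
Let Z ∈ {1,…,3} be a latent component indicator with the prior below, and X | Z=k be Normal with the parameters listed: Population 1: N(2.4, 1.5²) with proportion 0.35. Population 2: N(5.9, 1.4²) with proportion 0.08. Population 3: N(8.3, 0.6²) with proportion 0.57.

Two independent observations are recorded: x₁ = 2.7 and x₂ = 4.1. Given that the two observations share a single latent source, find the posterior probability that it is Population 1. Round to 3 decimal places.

By Bayes' theorem, P(k | x) = π_k f_k(x) / Σ_j π_j f_j(x).
Since both observations come from the same component, the likelihood for component k is f_k(x₁)·f_k(x₂).
  f_1 = [0.260695] × [0.139928] = 0.0364786
  f_2 = [0.0209073] × [0.124688] = 0.00260689
  f_3 = [8.06903e-20] × [1.52245e-11] = 1.22847e-30
Unnormalised posteriors:
  π_1·f_1 = 0.35 × 0.0364786 = 0.0127675
  π_2·f_2 = 0.08 × 0.00260689 = 0.000208551
  π_3·f_3 = 0.57 × 1.22847e-30 = 7.00229e-31
Evidence: 0.0127675 + 0.000208551 + 7.00229e-31 = 0.0129761
P(Population 1 | x₁, x₂) = 0.0127675 / 0.0129761 ≈ 0.984

0.984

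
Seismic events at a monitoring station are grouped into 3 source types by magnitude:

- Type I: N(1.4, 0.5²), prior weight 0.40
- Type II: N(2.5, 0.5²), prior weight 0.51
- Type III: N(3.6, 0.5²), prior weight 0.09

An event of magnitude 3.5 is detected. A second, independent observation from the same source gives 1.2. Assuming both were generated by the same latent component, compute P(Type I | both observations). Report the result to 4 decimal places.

Apply Bayes' rule: the posterior for each component is proportional to its prior times its likelihood at x.
Since both observations come from the same component, the likelihood for component k is f_k(x₁)·f_k(x₂).
  f_I = [(1/(0.5·√(2π)))·exp(−(3.5−1.4)²/(2·0.5²)) = 0.797885·exp(-8.82000) = 0.000117886] × [0.73654] = 8.68279e-05
  f_II = [(1/(0.5·√(2π)))·exp(−(3.5−2.5)²/(2·0.5²)) = 0.797885·exp(-2.00000) = 0.107982] × [0.0271659] = 0.00293343
  f_III = [(1/(0.5·√(2π)))·exp(−(3.5−3.6)²/(2·0.5²)) = 0.797885·exp(-0.02000) = 0.782085] × [7.9226e-06] = 6.19615e-06
Unnormalised posteriors:
  π_I·f_I = 0.40 × 8.68279e-05 = 3.47312e-05
  π_II·f_II = 0.51 × 0.00293343 = 0.00149605
  π_III·f_III = 0.09 × 6.19615e-06 = 5.57653e-07
Marginal: 3.47312e-05 + 0.00149605 + 5.57653e-07 = 0.00153134
So the posterior for Type I is 3.47312e-05 / 0.00153134 ≈ 0.0227.

0.0227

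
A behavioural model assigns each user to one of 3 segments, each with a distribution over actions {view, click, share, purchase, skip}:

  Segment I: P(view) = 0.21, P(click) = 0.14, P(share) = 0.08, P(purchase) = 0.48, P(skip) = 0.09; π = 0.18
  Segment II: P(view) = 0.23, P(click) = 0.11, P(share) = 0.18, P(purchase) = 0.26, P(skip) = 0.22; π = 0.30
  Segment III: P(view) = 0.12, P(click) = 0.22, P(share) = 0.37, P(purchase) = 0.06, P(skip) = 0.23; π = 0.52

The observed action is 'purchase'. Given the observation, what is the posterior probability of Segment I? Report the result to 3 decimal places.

Apply Bayes' rule: the posterior for each component is proportional to its prior times its likelihood at x.
Categorical probabilities:
  L_I = 0.48
  L_II = 0.26
  L_III = 0.06
Unnormalised posteriors:
  P(Z=I)·L_I = 0.18 × 0.48 = 0.0864
  P(Z=II)·L_II = 0.30 × 0.26 = 0.078
  P(Z=III)·L_III = 0.52 × 0.06 = 0.0312
Evidence: 0.0864 + 0.078 + 0.0312 = 0.1956
P(Segment I | the observation) = 0.0864 / 0.1956 ≈ 0.442

0.442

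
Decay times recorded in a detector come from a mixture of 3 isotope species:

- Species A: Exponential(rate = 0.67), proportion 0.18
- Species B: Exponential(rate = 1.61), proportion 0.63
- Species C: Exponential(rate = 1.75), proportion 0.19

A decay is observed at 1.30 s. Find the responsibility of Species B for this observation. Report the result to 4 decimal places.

0.5964

The responsibility of component k is w_k f_k(x) divided by Σ_j w_j f_j(x).
Exponential densities:
  L_A = 0.67·e^(−0.67·1.30) = 0.67·e^(−0.8710) = 0.280417
  L_B = 1.61·e^(−1.61·1.30) = 1.61·e^(−2.0930) = 0.19854
  L_C = 1.75·e^(−1.75·1.30) = 1.75·e^(−2.2750) = 0.179895
Weight by the priors:
  w_A·L_A = 0.18 × 0.280417 = 0.0504751
  w_B·L_B = 0.63 × 0.19854 = 0.12508
  w_C·L_C = 0.19 × 0.179895 = 0.03418
Denominator: 0.0504751 + 0.12508 + 0.03418 = 0.209735
P(Species B | 1.30 s) = 0.12508 / 0.209735 ≈ 0.5964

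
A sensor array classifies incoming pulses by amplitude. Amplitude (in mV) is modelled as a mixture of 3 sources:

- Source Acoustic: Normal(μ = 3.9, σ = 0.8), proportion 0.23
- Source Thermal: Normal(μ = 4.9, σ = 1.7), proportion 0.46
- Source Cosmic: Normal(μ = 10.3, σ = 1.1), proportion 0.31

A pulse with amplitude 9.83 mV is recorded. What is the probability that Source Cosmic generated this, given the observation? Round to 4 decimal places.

0.9845

Apply Bayes' rule: the posterior for each component is proportional to its prior times its likelihood at x.
Normal densities:
  L_Acoustic = (1/(0.8·√(2π)))·exp(−(9.83−3.9)²/(2·0.8²)) = 0.498678·exp(-27.47258) = 5.84293e-13
  L_Thermal = (1/(1.7·√(2π)))·exp(−(9.83−4.9)²/(2·1.7²)) = 0.234672·exp(-4.20500) = 0.00350149
  L_Cosmic = (1/(1.1·√(2π)))·exp(−(9.83−10.3)²/(2·1.1²)) = 0.362675·exp(-0.09128) = 0.331035
Multiply by the mixture weights:
  w_Acoustic·L_Acoustic = 0.23 × 5.84293e-13 = 1.34387e-13
  w_Thermal·L_Thermal = 0.46 × 0.00350149 = 0.00161069
  w_Cosmic·L_Cosmic = 0.31 × 0.331035 = 0.102621
Evidence: 1.34387e-13 + 0.00161069 + 0.102621 = 0.104232
P(Source Cosmic | 9.83 mV) ≈ 0.9845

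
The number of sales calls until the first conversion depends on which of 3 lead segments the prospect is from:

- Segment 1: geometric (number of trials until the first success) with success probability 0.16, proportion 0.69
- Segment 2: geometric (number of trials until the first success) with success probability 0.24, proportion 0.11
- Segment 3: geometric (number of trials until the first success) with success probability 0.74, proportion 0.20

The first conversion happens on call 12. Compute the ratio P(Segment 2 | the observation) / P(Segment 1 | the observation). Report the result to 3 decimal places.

0.080

Only the two components matter; the odds are (P(Z=i) f_i(x)) / (P(Z=j) f_j(x)).
Component likelihoods at x = 12:
  p_1 = 0.16·(1−0.16)^11 = 0.16·0.146917 = 0.0235067
  p_2 = 0.24·(1−0.24)^11 = 0.24·0.0488596 = 0.0117263
  p_3 = 0.74·(1−0.74)^11 = 0.74·3.67034e-07 = 2.71605e-07
Posterior odds = (P(Z=2)·p_2) / (P(Z=1)·p_1) = (0.11·0.0117263) / (0.69·0.0235067) = 0.00128989 / 0.0162196 ≈ 0.080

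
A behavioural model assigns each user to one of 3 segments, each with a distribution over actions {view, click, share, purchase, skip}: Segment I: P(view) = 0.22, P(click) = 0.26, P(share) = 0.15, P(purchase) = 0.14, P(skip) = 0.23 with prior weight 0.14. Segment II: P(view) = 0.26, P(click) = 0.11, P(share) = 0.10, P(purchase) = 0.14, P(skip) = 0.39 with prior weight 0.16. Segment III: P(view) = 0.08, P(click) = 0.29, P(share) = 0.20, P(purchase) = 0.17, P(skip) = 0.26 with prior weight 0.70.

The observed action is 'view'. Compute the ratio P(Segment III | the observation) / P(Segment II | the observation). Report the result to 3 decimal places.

1.346

Since P(k|x) ∝ π_k f_k(x), the posterior odds are π_i f_i(x) / (π_j f_j(x)).
Component likelihoods at x = 'view':
  f_I = P(view | comp) = 0.22
  f_II = P(view | comp) = 0.26
  f_III = P(view | comp) = 0.08
0.056 / 0.0416 ≈ 1.346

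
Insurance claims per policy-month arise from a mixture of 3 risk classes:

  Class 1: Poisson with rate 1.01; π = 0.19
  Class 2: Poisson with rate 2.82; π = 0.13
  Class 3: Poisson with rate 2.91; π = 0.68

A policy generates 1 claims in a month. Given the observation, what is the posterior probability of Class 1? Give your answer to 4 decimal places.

0.3503

The responsibility of component k is P(Z=k) f_k(x) divided by Σ_j P(Z=j) f_j(x).
Poisson probabilities:
  L_1 = e^(−1.01)·1.01^1/1! = 0.367861
  L_2 = e^(−2.82)·2.82^1/1! = 0.168089
  L_3 = e^(−2.91)·2.91^1/1! = 0.158524
Unnormalised posteriors:
  P(Z=1)·L_1 = 0.19 × 0.367861 = 0.0698936
  P(Z=2)·L_2 = 0.13 × 0.168089 = 0.0218515
  P(Z=3)·L_3 = 0.68 × 0.158524 = 0.107797
Evidence: 0.0698936 + 0.0218515 + 0.107797 = 0.199542
Responsibility of Class 1: 0.0698936 / 0.199542 ≈ 0.3503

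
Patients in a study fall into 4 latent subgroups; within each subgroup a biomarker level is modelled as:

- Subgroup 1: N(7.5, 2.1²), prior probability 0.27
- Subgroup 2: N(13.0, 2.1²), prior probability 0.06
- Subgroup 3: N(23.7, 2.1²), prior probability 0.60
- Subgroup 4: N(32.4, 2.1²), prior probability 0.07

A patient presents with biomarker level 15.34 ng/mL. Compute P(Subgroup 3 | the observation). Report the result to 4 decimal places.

By Bayes' theorem, P(k | x) = P(Z=k) f_k(x) / Σ_j P(Z=j) f_j(x).
Evaluate each component's likelihood at the observed value:
  L_1 = 0.000178707
  L_2 = 0.102111
  L_3 = 6.87615e-05
  L_4 = 8.86708e-16
Prior × likelihood for each component:
  P(Z=1)·L_1 = 0.27 × 0.000178707 = 4.82508e-05
  P(Z=2)·L_2 = 0.06 × 0.102111 = 0.00612668
  P(Z=3)·L_3 = 0.60 × 6.87615e-05 = 4.12569e-05
  P(Z=4)·L_4 = 0.07 × 8.86708e-16 = 6.20695e-17
Marginal: 4.82508e-05 + 0.00612668 + 4.12569e-05 + 6.20695e-17 = 0.00621618
P(Subgroup 3 | x) = 4.12569e-05 / 0.00621618 ≈ 0.0066

0.0066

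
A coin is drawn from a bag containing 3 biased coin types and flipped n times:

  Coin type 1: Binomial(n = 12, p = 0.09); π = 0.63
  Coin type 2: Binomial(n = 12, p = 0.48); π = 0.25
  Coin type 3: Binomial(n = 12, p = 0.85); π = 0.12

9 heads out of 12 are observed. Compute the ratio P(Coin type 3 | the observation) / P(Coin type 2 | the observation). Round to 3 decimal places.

1.973

Only the two components matter; the odds are (π_i f_i(x)) / (π_j f_j(x)).
Component likelihoods at x = 9 heads out of 12:
  f_1 = 6.42287e-08
  f_2 = 0.0418412
  f_3 = 0.171976
Posterior odds = (π_3·f_3) / (π_2·f_2) = (0.12·0.171976) / (0.25·0.0418412) = 0.0206371 / 0.0104603 ≈ 1.973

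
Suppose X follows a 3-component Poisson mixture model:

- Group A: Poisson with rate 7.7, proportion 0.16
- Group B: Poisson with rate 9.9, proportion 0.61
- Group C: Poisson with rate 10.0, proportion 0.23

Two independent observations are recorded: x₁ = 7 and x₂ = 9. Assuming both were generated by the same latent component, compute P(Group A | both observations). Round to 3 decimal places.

0.219

Apply Bayes' rule: the posterior for each component is proportional to its prior times its likelihood at x.
Since both observations come from the same component, the likelihood for component k is f_k(x₁)·f_k(x₂).
  L_A = [0.144191] × [0.118737] = 0.0171208
  L_B = [0.0927898] × [0.12631] = 0.0117203
  L_C = [0.0900792] × [0.12511] = 0.0112698
Unnormalised posteriors:
  w_A·L_A = 0.16 × 0.0171208 = 0.00273932
  w_B·L_B = 0.61 × 0.0117203 = 0.00714938
  w_C·L_C = 0.23 × 0.0112698 = 0.00259206
Evidence: 0.00273932 + 0.00714938 + 0.00259206 = 0.0124808
Responsibility of Group A: 0.00273932 / 0.0124808 ≈ 0.219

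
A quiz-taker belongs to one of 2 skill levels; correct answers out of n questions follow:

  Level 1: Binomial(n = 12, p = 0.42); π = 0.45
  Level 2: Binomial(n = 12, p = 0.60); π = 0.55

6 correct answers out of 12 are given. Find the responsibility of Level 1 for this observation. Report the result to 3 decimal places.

Posterior ∝ prior × likelihood, so P(k | x) ∝ P(Z=k) f_k(x); normalise over all components.
Binomial probabilities:
  f_1 = 0.193079
  f_2 = 0.176579
Weight by the priors:
  P(Z=1)·f_1 = 0.45 × 0.193079 = 0.0868857
  P(Z=2)·f_2 = 0.55 × 0.176579 = 0.0971185
Marginal: 0.0868857 + 0.0971185 = 0.184004
Responsibility of Level 1: 0.0868857 / 0.184004 ≈ 0.472

0.472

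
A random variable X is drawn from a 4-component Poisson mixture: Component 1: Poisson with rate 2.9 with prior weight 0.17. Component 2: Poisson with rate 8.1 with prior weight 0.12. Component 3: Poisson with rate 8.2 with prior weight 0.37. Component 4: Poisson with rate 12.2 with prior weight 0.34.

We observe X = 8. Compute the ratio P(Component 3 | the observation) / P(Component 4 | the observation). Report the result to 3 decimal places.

2.475

The posterior odds equal the prior odds times the likelihood ratio: (π_i/π_j)·(f_i(x)/f_j(x)).
Poisson probabilities:
  L_1 = e^(−2.9)·2.9^8/8! = 0.00682668
  L_2 = e^(−8.1)·8.1^8/8! = 0.1395
  L_3 = e^(−8.2)·8.2^8/8! = 0.139244
  L_4 = e^(−12.2)·12.2^8/8! = 0.0612302
Posterior odds = (π_3·L_3) / (π_4·L_4) = (0.37·0.139244) / (0.34·0.0612302) = 0.0515202 / 0.0208183 ≈ 2.475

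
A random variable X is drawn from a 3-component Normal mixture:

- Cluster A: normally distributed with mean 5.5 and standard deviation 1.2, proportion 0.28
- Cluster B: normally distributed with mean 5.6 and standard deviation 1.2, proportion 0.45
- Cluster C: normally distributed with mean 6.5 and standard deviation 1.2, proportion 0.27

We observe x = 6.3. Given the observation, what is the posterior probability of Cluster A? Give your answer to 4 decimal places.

0.2577

Posterior ∝ prior × likelihood, so P(k | x) ∝ w_k f_k(x); normalise over all components.
Component likelihoods at x = 6.3:
  f_A = 0.266207
  f_B = 0.280439
  f_C = 0.327866
Prior × likelihood for each component:
  w_A·f_A = 0.28 × 0.266207 = 0.0745379
  w_B·f_B = 0.45 × 0.280439 = 0.126198
  w_C·f_C = 0.27 × 0.327866 = 0.0885239
Evidence: 0.0745379 + 0.126198 + 0.0885239 = 0.289259
So the posterior for Cluster A is 0.0745379 / 0.289259 ≈ 0.2577.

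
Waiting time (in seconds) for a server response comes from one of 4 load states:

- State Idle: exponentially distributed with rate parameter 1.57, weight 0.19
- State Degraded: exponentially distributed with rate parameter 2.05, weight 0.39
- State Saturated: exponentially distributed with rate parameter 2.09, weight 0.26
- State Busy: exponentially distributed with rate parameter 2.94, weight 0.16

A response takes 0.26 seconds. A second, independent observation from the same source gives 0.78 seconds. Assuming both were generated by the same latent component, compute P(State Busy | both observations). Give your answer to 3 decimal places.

0.135

By Bayes' theorem, P(k | x) = π_k f_k(x) / Σ_j π_j f_j(x).
Since both observations come from the same component, the likelihood for component k is f_k(x₁)·f_k(x₂).
  L_Idle = [1.04381] × [0.461384] = 0.481596
  L_Degraded = [1.20303] × [0.414302] = 0.498416
  L_Saturated = [1.21381] × [0.409411] = 0.496947
  L_Busy = [1.3689] × [0.296772] = 0.406252
Prior × likelihood for each component:
  π_Idle·L_Idle = 0.19 × 0.481596 = 0.0915033
  π_Degraded·L_Degraded = 0.39 × 0.498416 = 0.194382
  π_Saturated·L_Saturated = 0.26 × 0.496947 = 0.129206
  π_Busy·L_Busy = 0.16 × 0.406252 = 0.0650004
Sum: 0.0915033 + 0.194382 + 0.129206 + 0.0650004 = 0.480092
P(State Busy | data) = 0.0650004 / 0.480092 ≈ 0.135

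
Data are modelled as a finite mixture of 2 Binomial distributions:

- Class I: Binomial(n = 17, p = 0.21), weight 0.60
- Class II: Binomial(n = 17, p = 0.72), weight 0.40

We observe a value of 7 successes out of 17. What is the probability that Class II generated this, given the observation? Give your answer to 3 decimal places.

By Bayes' theorem, P(k | x) = w_k f_k(x) / Σ_j w_j f_j(x).
Evaluate each component's likelihood at the observed value:
  p_I = 0.0331651
  p_II = 0.00577807
Prior × likelihood for each component:
  w_I·p_I = 0.60 × 0.0331651 = 0.019899
  w_II·p_II = 0.40 × 0.00577807 = 0.00231123
Sum: 0.019899 + 0.00231123 = 0.0222103
So the posterior for Class II is 0.00231123 / 0.0222103 ≈ 0.104.

0.104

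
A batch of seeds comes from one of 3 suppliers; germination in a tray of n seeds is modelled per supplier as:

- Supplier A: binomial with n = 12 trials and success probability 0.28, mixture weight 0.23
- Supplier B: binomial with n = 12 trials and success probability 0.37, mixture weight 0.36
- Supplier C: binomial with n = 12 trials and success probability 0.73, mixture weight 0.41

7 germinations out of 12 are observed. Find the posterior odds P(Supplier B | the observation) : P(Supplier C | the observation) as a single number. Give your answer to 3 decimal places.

Only the two components matter; the odds are (π_i f_i(x)) / (π_j f_j(x)).
Component likelihoods at x = 7 germinations out of 12:
  L_A = 0.0206773
  L_B = 0.0746174
  L_C = 0.125546
Odds = (0.36/0.41) × (0.0746174/0.125546) = 0.878049 × 0.594341 ≈ 0.522

0.522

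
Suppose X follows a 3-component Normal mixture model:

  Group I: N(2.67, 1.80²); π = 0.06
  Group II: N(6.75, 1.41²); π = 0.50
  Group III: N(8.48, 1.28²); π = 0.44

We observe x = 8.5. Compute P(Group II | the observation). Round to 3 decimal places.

Apply Bayes' rule: the posterior for each component is proportional to its prior times its likelihood at x.
Evaluate each component's likelihood at the observed value:
  L_I = (1/(1.80·√(2π)))·exp(−(8.5−2.67)²/(2·1.80²)) = 0.221635·exp(-5.24520) = 0.00116863
  L_II = (1/(1.41·√(2π)))·exp(−(8.5−6.75)²/(2·1.41²)) = 0.282938·exp(-0.77021) = 0.130977
  L_III = (1/(1.28·√(2π)))·exp(−(8.5−8.48)²/(2·1.28²)) = 0.311674·exp(-0.00012) = 0.311636
Prior × likelihood for each component:
  π_I·L_I = 0.06 × 0.00116863 = 7.01176e-05
  π_II·L_II = 0.50 × 0.130977 = 0.0654883
  π_III·L_III = 0.44 × 0.311636 = 0.13712
Sum: 7.01176e-05 + 0.0654883 + 0.13712 = 0.202678
P(Group II | data) ≈ 0.323

0.323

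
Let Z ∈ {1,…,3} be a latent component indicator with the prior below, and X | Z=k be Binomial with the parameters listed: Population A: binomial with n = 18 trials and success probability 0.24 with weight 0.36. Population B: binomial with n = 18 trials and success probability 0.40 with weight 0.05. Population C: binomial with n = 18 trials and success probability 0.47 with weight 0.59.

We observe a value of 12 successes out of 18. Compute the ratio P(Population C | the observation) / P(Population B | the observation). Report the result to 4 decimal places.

Posterior odds = (π_i f_i(x)) / (π_j f_j(x)); the normalising sum cancels.
Component likelihoods at x = 12 successes out of 18:
  p_A = C(18,12)·0.24^12·0.76^6 = 18564·3.65203e-08·0.1927 = 0.000130644
  p_B = C(18,12)·0.40^12·0.60^6 = 18564·1.67772e-05·0.046656 = 0.0145311
  p_C = C(18,12)·0.47^12·0.53^6 = 18564·0.000116191·0.0221644 = 0.0478081
Odds = (0.59/0.05) × (0.0478081/0.0145311) = 11.8 × 3.29005 ≈ 38.8226

38.8226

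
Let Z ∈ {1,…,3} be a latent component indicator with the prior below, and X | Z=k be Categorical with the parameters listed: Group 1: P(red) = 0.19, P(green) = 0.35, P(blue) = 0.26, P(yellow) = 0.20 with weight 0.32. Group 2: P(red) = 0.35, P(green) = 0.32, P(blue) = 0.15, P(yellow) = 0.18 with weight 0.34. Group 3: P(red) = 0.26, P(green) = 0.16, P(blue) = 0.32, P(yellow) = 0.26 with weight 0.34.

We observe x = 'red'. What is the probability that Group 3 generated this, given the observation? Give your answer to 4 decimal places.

0.3296

P(component k | x) = P(Z=k)·f_k(x) / marginal(x), where marginal(x) = Σ_j P(Z=j)·f_j(x).
Component likelihoods at x = 'red':
  L_1 = 0.19
  L_2 = 0.35
  L_3 = 0.26
Unnormalised posteriors:
  P(Z=1)·L_1 = 0.32 × 0.19 = 0.0608
  P(Z=2)·L_2 = 0.34 × 0.35 = 0.119
  P(Z=3)·L_3 = 0.34 × 0.26 = 0.0884
Denominator: 0.0608 + 0.119 + 0.0884 = 0.2682
So the posterior for Group 3 is 0.0884 / 0.2682 ≈ 0.3296.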